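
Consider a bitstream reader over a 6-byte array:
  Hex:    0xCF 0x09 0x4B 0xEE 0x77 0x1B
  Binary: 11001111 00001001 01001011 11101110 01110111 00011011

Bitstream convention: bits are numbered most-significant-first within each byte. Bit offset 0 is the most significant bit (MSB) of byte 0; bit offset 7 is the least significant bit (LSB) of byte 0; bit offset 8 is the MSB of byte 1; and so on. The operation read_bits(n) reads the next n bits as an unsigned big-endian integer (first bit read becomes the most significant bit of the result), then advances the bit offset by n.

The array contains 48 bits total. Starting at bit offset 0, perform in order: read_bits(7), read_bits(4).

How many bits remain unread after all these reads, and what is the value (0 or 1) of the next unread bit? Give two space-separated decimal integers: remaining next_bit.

Read 1: bits[0:7] width=7 -> value=103 (bin 1100111); offset now 7 = byte 0 bit 7; 41 bits remain
Read 2: bits[7:11] width=4 -> value=8 (bin 1000); offset now 11 = byte 1 bit 3; 37 bits remain

Answer: 37 0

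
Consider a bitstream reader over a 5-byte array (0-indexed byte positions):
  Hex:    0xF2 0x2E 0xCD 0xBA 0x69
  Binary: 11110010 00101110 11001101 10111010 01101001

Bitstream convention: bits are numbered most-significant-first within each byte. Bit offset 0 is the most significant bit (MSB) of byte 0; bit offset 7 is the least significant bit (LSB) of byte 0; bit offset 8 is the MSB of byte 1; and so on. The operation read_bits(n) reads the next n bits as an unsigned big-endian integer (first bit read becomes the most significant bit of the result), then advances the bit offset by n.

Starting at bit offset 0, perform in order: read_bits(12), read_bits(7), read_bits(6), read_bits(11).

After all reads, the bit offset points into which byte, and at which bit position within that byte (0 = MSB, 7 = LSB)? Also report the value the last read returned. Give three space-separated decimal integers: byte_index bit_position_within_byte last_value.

Read 1: bits[0:12] width=12 -> value=3874 (bin 111100100010); offset now 12 = byte 1 bit 4; 28 bits remain
Read 2: bits[12:19] width=7 -> value=118 (bin 1110110); offset now 19 = byte 2 bit 3; 21 bits remain
Read 3: bits[19:25] width=6 -> value=27 (bin 011011); offset now 25 = byte 3 bit 1; 15 bits remain
Read 4: bits[25:36] width=11 -> value=934 (bin 01110100110); offset now 36 = byte 4 bit 4; 4 bits remain

Answer: 4 4 934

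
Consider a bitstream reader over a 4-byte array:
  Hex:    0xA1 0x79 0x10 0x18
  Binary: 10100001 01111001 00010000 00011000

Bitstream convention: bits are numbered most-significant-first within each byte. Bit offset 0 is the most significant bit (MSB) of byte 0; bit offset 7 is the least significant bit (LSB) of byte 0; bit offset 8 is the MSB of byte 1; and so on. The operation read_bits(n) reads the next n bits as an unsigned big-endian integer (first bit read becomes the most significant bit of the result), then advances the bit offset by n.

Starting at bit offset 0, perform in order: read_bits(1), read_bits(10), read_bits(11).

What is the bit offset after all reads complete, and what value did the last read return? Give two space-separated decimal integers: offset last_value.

Read 1: bits[0:1] width=1 -> value=1 (bin 1); offset now 1 = byte 0 bit 1; 31 bits remain
Read 2: bits[1:11] width=10 -> value=267 (bin 0100001011); offset now 11 = byte 1 bit 3; 21 bits remain
Read 3: bits[11:22] width=11 -> value=1604 (bin 11001000100); offset now 22 = byte 2 bit 6; 10 bits remain

Answer: 22 1604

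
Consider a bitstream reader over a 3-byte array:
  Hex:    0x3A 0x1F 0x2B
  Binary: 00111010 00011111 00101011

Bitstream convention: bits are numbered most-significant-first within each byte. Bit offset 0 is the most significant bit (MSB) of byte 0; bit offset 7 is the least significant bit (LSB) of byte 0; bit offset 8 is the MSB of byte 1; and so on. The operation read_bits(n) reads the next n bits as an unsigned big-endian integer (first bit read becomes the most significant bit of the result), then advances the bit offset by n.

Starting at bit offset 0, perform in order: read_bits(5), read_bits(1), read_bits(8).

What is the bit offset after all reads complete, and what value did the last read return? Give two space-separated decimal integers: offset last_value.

Read 1: bits[0:5] width=5 -> value=7 (bin 00111); offset now 5 = byte 0 bit 5; 19 bits remain
Read 2: bits[5:6] width=1 -> value=0 (bin 0); offset now 6 = byte 0 bit 6; 18 bits remain
Read 3: bits[6:14] width=8 -> value=135 (bin 10000111); offset now 14 = byte 1 bit 6; 10 bits remain

Answer: 14 135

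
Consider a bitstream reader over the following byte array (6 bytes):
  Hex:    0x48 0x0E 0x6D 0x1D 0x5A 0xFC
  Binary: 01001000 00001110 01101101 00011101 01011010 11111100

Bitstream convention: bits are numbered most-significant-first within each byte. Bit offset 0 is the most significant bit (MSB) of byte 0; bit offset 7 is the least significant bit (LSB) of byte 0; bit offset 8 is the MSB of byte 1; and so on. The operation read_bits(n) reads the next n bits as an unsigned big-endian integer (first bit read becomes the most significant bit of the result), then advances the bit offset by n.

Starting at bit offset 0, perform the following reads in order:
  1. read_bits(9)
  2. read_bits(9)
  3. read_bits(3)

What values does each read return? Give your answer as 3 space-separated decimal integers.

Read 1: bits[0:9] width=9 -> value=144 (bin 010010000); offset now 9 = byte 1 bit 1; 39 bits remain
Read 2: bits[9:18] width=9 -> value=57 (bin 000111001); offset now 18 = byte 2 bit 2; 30 bits remain
Read 3: bits[18:21] width=3 -> value=5 (bin 101); offset now 21 = byte 2 bit 5; 27 bits remain

Answer: 144 57 5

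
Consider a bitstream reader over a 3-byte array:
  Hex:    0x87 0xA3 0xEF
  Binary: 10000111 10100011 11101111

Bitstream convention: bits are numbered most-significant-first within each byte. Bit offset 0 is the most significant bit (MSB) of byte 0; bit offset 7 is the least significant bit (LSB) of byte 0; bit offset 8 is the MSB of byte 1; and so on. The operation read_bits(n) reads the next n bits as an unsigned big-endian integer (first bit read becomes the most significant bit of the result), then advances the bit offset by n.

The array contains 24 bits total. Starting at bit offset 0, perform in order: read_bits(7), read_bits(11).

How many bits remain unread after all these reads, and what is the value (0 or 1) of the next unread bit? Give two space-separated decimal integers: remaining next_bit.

Read 1: bits[0:7] width=7 -> value=67 (bin 1000011); offset now 7 = byte 0 bit 7; 17 bits remain
Read 2: bits[7:18] width=11 -> value=1679 (bin 11010001111); offset now 18 = byte 2 bit 2; 6 bits remain

Answer: 6 1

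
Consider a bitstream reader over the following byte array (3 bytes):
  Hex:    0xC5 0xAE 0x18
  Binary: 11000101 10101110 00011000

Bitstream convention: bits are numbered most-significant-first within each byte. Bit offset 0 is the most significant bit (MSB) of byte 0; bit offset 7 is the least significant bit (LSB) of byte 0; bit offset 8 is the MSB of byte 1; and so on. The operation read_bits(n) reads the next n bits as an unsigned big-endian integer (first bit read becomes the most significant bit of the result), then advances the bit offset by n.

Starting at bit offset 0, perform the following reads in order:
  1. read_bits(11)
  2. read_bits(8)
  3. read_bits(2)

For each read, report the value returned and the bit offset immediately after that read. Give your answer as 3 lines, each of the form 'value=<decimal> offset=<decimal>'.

Read 1: bits[0:11] width=11 -> value=1581 (bin 11000101101); offset now 11 = byte 1 bit 3; 13 bits remain
Read 2: bits[11:19] width=8 -> value=112 (bin 01110000); offset now 19 = byte 2 bit 3; 5 bits remain
Read 3: bits[19:21] width=2 -> value=3 (bin 11); offset now 21 = byte 2 bit 5; 3 bits remain

Answer: value=1581 offset=11
value=112 offset=19
value=3 offset=21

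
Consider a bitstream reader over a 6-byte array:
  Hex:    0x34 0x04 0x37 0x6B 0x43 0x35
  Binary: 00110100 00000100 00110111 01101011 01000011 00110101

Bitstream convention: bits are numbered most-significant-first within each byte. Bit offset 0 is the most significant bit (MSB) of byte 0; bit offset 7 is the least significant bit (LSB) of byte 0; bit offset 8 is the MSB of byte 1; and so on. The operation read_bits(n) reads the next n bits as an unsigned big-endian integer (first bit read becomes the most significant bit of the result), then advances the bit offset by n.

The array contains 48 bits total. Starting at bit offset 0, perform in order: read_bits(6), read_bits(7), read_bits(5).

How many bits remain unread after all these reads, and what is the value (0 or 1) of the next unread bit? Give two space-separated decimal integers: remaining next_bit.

Read 1: bits[0:6] width=6 -> value=13 (bin 001101); offset now 6 = byte 0 bit 6; 42 bits remain
Read 2: bits[6:13] width=7 -> value=0 (bin 0000000); offset now 13 = byte 1 bit 5; 35 bits remain
Read 3: bits[13:18] width=5 -> value=16 (bin 10000); offset now 18 = byte 2 bit 2; 30 bits remain

Answer: 30 1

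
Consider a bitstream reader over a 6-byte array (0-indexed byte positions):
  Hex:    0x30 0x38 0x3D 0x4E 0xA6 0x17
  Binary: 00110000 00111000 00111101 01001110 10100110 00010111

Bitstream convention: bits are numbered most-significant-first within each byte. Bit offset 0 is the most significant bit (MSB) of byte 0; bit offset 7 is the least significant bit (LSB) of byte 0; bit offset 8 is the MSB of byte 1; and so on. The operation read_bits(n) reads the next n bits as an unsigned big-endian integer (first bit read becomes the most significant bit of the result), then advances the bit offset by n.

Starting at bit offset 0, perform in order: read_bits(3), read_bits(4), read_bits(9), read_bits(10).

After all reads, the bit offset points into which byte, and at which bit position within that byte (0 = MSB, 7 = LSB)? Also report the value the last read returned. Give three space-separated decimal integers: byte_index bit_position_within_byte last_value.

Read 1: bits[0:3] width=3 -> value=1 (bin 001); offset now 3 = byte 0 bit 3; 45 bits remain
Read 2: bits[3:7] width=4 -> value=8 (bin 1000); offset now 7 = byte 0 bit 7; 41 bits remain
Read 3: bits[7:16] width=9 -> value=56 (bin 000111000); offset now 16 = byte 2 bit 0; 32 bits remain
Read 4: bits[16:26] width=10 -> value=245 (bin 0011110101); offset now 26 = byte 3 bit 2; 22 bits remain

Answer: 3 2 245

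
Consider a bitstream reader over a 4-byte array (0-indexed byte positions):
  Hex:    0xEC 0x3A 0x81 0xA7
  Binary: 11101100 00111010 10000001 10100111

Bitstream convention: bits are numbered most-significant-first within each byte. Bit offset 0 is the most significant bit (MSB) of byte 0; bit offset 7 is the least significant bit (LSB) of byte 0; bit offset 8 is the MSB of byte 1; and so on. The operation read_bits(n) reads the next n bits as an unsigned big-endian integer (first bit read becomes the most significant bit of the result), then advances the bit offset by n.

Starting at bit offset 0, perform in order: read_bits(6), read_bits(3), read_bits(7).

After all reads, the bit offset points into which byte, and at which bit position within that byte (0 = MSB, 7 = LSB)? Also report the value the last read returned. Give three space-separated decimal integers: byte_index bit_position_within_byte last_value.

Read 1: bits[0:6] width=6 -> value=59 (bin 111011); offset now 6 = byte 0 bit 6; 26 bits remain
Read 2: bits[6:9] width=3 -> value=0 (bin 000); offset now 9 = byte 1 bit 1; 23 bits remain
Read 3: bits[9:16] width=7 -> value=58 (bin 0111010); offset now 16 = byte 2 bit 0; 16 bits remain

Answer: 2 0 58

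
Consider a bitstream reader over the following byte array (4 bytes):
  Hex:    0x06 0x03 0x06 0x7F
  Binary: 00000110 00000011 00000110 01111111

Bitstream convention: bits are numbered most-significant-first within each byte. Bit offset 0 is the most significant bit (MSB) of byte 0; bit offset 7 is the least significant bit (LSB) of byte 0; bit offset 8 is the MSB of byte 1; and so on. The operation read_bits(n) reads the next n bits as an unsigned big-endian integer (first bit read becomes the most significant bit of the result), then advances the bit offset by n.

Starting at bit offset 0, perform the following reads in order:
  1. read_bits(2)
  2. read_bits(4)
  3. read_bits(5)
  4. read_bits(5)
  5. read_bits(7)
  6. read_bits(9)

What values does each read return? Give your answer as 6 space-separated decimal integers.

Answer: 0 1 16 3 3 127

Derivation:
Read 1: bits[0:2] width=2 -> value=0 (bin 00); offset now 2 = byte 0 bit 2; 30 bits remain
Read 2: bits[2:6] width=4 -> value=1 (bin 0001); offset now 6 = byte 0 bit 6; 26 bits remain
Read 3: bits[6:11] width=5 -> value=16 (bin 10000); offset now 11 = byte 1 bit 3; 21 bits remain
Read 4: bits[11:16] width=5 -> value=3 (bin 00011); offset now 16 = byte 2 bit 0; 16 bits remain
Read 5: bits[16:23] width=7 -> value=3 (bin 0000011); offset now 23 = byte 2 bit 7; 9 bits remain
Read 6: bits[23:32] width=9 -> value=127 (bin 001111111); offset now 32 = byte 4 bit 0; 0 bits remain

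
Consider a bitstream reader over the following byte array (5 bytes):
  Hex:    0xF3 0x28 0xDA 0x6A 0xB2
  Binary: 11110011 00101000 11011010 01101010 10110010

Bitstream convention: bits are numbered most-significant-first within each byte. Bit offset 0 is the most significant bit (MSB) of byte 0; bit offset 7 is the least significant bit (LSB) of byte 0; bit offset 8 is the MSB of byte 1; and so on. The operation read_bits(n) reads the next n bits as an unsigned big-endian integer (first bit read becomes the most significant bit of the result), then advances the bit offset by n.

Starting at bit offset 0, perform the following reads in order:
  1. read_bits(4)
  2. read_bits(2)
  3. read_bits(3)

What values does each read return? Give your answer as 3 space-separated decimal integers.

Read 1: bits[0:4] width=4 -> value=15 (bin 1111); offset now 4 = byte 0 bit 4; 36 bits remain
Read 2: bits[4:6] width=2 -> value=0 (bin 00); offset now 6 = byte 0 bit 6; 34 bits remain
Read 3: bits[6:9] width=3 -> value=6 (bin 110); offset now 9 = byte 1 bit 1; 31 bits remain

Answer: 15 0 6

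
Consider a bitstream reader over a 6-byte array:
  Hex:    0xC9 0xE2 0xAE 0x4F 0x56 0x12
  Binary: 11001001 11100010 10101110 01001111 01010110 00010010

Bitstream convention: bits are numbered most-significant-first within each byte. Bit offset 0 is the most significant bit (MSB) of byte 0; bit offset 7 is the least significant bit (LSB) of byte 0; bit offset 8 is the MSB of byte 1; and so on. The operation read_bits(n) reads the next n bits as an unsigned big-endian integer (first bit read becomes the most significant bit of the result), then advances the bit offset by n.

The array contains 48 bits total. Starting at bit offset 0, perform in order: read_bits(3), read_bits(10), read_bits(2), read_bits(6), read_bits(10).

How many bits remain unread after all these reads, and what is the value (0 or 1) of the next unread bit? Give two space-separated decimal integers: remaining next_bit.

Read 1: bits[0:3] width=3 -> value=6 (bin 110); offset now 3 = byte 0 bit 3; 45 bits remain
Read 2: bits[3:13] width=10 -> value=316 (bin 0100111100); offset now 13 = byte 1 bit 5; 35 bits remain
Read 3: bits[13:15] width=2 -> value=1 (bin 01); offset now 15 = byte 1 bit 7; 33 bits remain
Read 4: bits[15:21] width=6 -> value=21 (bin 010101); offset now 21 = byte 2 bit 5; 27 bits remain
Read 5: bits[21:31] width=10 -> value=807 (bin 1100100111); offset now 31 = byte 3 bit 7; 17 bits remain

Answer: 17 1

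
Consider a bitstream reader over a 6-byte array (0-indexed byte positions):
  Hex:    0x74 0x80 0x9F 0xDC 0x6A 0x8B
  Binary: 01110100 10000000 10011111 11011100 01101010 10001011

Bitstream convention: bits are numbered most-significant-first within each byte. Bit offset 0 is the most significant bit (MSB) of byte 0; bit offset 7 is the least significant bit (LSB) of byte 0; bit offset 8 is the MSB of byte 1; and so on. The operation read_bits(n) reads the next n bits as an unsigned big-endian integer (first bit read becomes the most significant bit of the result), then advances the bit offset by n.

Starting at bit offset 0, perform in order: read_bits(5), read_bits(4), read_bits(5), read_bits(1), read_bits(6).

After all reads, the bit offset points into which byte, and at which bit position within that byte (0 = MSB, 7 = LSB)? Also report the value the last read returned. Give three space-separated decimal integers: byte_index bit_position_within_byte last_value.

Read 1: bits[0:5] width=5 -> value=14 (bin 01110); offset now 5 = byte 0 bit 5; 43 bits remain
Read 2: bits[5:9] width=4 -> value=9 (bin 1001); offset now 9 = byte 1 bit 1; 39 bits remain
Read 3: bits[9:14] width=5 -> value=0 (bin 00000); offset now 14 = byte 1 bit 6; 34 bits remain
Read 4: bits[14:15] width=1 -> value=0 (bin 0); offset now 15 = byte 1 bit 7; 33 bits remain
Read 5: bits[15:21] width=6 -> value=19 (bin 010011); offset now 21 = byte 2 bit 5; 27 bits remain

Answer: 2 5 19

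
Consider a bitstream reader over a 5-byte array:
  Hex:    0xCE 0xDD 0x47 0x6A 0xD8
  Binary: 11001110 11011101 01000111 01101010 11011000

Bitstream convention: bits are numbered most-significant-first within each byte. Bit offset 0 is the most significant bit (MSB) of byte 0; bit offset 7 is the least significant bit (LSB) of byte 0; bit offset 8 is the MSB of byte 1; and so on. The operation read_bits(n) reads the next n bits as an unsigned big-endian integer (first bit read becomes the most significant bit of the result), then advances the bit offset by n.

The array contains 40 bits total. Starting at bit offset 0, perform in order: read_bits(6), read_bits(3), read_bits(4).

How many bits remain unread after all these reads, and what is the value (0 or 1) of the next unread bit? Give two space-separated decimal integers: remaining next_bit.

Answer: 27 1

Derivation:
Read 1: bits[0:6] width=6 -> value=51 (bin 110011); offset now 6 = byte 0 bit 6; 34 bits remain
Read 2: bits[6:9] width=3 -> value=5 (bin 101); offset now 9 = byte 1 bit 1; 31 bits remain
Read 3: bits[9:13] width=4 -> value=11 (bin 1011); offset now 13 = byte 1 bit 5; 27 bits remain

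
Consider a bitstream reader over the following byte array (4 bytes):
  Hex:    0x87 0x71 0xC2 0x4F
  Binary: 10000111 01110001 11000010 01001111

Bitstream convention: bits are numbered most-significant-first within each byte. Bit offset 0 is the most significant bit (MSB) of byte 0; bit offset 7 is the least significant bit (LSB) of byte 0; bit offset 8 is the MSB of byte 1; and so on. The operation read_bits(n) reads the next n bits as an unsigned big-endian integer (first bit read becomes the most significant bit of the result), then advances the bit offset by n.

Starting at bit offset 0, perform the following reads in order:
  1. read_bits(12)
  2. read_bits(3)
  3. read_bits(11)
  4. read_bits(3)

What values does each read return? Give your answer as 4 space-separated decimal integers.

Read 1: bits[0:12] width=12 -> value=2167 (bin 100001110111); offset now 12 = byte 1 bit 4; 20 bits remain
Read 2: bits[12:15] width=3 -> value=0 (bin 000); offset now 15 = byte 1 bit 7; 17 bits remain
Read 3: bits[15:26] width=11 -> value=1801 (bin 11100001001); offset now 26 = byte 3 bit 2; 6 bits remain
Read 4: bits[26:29] width=3 -> value=1 (bin 001); offset now 29 = byte 3 bit 5; 3 bits remain

Answer: 2167 0 1801 1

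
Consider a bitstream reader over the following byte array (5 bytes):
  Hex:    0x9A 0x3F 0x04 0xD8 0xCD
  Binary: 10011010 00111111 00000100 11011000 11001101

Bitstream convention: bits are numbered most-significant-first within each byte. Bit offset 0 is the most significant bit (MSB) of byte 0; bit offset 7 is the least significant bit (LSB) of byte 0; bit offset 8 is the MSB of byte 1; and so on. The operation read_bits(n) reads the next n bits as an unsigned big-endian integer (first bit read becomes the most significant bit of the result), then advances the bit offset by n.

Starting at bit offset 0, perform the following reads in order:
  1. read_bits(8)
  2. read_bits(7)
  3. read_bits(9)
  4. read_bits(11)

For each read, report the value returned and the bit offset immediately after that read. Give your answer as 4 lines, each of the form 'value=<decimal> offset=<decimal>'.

Read 1: bits[0:8] width=8 -> value=154 (bin 10011010); offset now 8 = byte 1 bit 0; 32 bits remain
Read 2: bits[8:15] width=7 -> value=31 (bin 0011111); offset now 15 = byte 1 bit 7; 25 bits remain
Read 3: bits[15:24] width=9 -> value=260 (bin 100000100); offset now 24 = byte 3 bit 0; 16 bits remain
Read 4: bits[24:35] width=11 -> value=1734 (bin 11011000110); offset now 35 = byte 4 bit 3; 5 bits remain

Answer: value=154 offset=8
value=31 offset=15
value=260 offset=24
value=1734 offset=35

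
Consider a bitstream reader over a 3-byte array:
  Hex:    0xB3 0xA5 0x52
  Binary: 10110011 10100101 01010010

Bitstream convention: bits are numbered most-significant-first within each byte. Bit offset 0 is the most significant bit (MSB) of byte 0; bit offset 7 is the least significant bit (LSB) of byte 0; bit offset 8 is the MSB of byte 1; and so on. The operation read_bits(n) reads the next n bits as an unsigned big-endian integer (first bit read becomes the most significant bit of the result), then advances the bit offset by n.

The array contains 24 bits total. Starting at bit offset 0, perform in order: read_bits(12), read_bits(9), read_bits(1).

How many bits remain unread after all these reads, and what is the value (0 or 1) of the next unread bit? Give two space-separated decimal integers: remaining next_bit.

Answer: 2 1

Derivation:
Read 1: bits[0:12] width=12 -> value=2874 (bin 101100111010); offset now 12 = byte 1 bit 4; 12 bits remain
Read 2: bits[12:21] width=9 -> value=170 (bin 010101010); offset now 21 = byte 2 bit 5; 3 bits remain
Read 3: bits[21:22] width=1 -> value=0 (bin 0); offset now 22 = byte 2 bit 6; 2 bits remain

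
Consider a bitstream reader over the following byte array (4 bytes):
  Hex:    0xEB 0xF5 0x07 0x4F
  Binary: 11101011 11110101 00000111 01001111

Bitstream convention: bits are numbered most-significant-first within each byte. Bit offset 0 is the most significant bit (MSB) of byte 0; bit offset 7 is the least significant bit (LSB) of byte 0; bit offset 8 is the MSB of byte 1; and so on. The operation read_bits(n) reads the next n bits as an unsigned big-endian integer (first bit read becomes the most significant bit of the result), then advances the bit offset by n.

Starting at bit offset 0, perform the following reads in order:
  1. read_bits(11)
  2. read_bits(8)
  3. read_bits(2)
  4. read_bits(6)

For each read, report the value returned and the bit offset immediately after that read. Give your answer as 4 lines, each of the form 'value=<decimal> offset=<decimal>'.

Read 1: bits[0:11] width=11 -> value=1887 (bin 11101011111); offset now 11 = byte 1 bit 3; 21 bits remain
Read 2: bits[11:19] width=8 -> value=168 (bin 10101000); offset now 19 = byte 2 bit 3; 13 bits remain
Read 3: bits[19:21] width=2 -> value=0 (bin 00); offset now 21 = byte 2 bit 5; 11 bits remain
Read 4: bits[21:27] width=6 -> value=58 (bin 111010); offset now 27 = byte 3 bit 3; 5 bits remain

Answer: value=1887 offset=11
value=168 offset=19
value=0 offset=21
value=58 offset=27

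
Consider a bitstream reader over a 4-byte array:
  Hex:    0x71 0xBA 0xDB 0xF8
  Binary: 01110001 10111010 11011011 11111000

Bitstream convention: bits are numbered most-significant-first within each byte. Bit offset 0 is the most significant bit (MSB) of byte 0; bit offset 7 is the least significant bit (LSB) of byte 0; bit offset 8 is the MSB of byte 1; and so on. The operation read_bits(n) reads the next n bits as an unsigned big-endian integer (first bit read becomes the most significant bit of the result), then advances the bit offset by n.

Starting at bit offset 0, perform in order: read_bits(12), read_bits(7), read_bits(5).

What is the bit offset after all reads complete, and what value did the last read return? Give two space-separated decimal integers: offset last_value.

Answer: 24 27

Derivation:
Read 1: bits[0:12] width=12 -> value=1819 (bin 011100011011); offset now 12 = byte 1 bit 4; 20 bits remain
Read 2: bits[12:19] width=7 -> value=86 (bin 1010110); offset now 19 = byte 2 bit 3; 13 bits remain
Read 3: bits[19:24] width=5 -> value=27 (bin 11011); offset now 24 = byte 3 bit 0; 8 bits remain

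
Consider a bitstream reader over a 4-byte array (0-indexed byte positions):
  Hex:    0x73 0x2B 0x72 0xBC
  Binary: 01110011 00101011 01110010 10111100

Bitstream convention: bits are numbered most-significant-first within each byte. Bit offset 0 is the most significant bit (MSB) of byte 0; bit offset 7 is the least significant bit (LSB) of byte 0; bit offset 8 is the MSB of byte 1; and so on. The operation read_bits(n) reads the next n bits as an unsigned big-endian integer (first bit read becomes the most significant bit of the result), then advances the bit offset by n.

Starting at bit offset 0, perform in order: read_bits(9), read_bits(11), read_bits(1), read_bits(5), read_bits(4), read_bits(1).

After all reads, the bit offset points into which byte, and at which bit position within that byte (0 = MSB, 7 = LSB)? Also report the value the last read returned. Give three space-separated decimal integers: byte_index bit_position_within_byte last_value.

Read 1: bits[0:9] width=9 -> value=230 (bin 011100110); offset now 9 = byte 1 bit 1; 23 bits remain
Read 2: bits[9:20] width=11 -> value=695 (bin 01010110111); offset now 20 = byte 2 bit 4; 12 bits remain
Read 3: bits[20:21] width=1 -> value=0 (bin 0); offset now 21 = byte 2 bit 5; 11 bits remain
Read 4: bits[21:26] width=5 -> value=10 (bin 01010); offset now 26 = byte 3 bit 2; 6 bits remain
Read 5: bits[26:30] width=4 -> value=15 (bin 1111); offset now 30 = byte 3 bit 6; 2 bits remain
Read 6: bits[30:31] width=1 -> value=0 (bin 0); offset now 31 = byte 3 bit 7; 1 bits remain

Answer: 3 7 0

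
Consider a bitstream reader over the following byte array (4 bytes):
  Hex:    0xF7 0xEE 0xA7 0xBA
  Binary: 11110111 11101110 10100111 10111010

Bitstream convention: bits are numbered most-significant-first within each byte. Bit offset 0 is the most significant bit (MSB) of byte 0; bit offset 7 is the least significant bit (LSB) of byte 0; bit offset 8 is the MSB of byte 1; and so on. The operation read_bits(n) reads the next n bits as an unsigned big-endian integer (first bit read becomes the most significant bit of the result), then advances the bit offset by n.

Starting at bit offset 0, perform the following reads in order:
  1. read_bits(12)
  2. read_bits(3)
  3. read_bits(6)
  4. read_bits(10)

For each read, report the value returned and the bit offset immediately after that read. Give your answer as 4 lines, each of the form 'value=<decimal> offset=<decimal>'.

Read 1: bits[0:12] width=12 -> value=3966 (bin 111101111110); offset now 12 = byte 1 bit 4; 20 bits remain
Read 2: bits[12:15] width=3 -> value=7 (bin 111); offset now 15 = byte 1 bit 7; 17 bits remain
Read 3: bits[15:21] width=6 -> value=20 (bin 010100); offset now 21 = byte 2 bit 5; 11 bits remain
Read 4: bits[21:31] width=10 -> value=989 (bin 1111011101); offset now 31 = byte 3 bit 7; 1 bits remain

Answer: value=3966 offset=12
value=7 offset=15
value=20 offset=21
value=989 offset=31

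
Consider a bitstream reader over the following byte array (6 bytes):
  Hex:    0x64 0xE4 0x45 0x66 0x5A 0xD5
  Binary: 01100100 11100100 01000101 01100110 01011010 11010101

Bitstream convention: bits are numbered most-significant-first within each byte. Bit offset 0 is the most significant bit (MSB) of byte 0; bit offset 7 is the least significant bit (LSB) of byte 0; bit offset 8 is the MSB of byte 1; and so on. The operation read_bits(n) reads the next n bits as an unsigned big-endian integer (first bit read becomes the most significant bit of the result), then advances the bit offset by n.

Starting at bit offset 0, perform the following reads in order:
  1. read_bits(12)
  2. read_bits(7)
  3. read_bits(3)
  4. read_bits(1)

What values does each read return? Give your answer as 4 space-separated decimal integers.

Read 1: bits[0:12] width=12 -> value=1614 (bin 011001001110); offset now 12 = byte 1 bit 4; 36 bits remain
Read 2: bits[12:19] width=7 -> value=34 (bin 0100010); offset now 19 = byte 2 bit 3; 29 bits remain
Read 3: bits[19:22] width=3 -> value=1 (bin 001); offset now 22 = byte 2 bit 6; 26 bits remain
Read 4: bits[22:23] width=1 -> value=0 (bin 0); offset now 23 = byte 2 bit 7; 25 bits remain

Answer: 1614 34 1 0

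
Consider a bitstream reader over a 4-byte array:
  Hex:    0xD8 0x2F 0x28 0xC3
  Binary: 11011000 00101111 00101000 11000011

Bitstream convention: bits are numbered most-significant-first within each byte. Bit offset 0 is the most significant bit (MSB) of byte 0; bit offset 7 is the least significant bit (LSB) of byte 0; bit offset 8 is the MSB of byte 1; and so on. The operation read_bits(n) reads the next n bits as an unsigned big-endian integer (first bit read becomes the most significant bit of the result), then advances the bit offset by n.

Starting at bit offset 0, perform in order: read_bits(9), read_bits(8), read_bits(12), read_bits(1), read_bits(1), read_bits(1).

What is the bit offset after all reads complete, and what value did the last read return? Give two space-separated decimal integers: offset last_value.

Answer: 32 1

Derivation:
Read 1: bits[0:9] width=9 -> value=432 (bin 110110000); offset now 9 = byte 1 bit 1; 23 bits remain
Read 2: bits[9:17] width=8 -> value=94 (bin 01011110); offset now 17 = byte 2 bit 1; 15 bits remain
Read 3: bits[17:29] width=12 -> value=1304 (bin 010100011000); offset now 29 = byte 3 bit 5; 3 bits remain
Read 4: bits[29:30] width=1 -> value=0 (bin 0); offset now 30 = byte 3 bit 6; 2 bits remain
Read 5: bits[30:31] width=1 -> value=1 (bin 1); offset now 31 = byte 3 bit 7; 1 bits remain
Read 6: bits[31:32] width=1 -> value=1 (bin 1); offset now 32 = byte 4 bit 0; 0 bits remain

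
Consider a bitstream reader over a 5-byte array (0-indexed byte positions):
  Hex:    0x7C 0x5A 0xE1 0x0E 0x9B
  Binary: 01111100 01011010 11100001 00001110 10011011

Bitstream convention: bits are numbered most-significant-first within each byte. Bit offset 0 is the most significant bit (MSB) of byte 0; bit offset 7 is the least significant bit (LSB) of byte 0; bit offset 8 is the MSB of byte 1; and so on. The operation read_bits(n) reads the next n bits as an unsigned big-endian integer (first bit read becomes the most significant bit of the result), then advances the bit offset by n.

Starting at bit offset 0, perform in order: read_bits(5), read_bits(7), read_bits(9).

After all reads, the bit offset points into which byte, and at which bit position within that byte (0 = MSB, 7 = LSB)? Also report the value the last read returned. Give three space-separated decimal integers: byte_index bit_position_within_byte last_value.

Answer: 2 5 348

Derivation:
Read 1: bits[0:5] width=5 -> value=15 (bin 01111); offset now 5 = byte 0 bit 5; 35 bits remain
Read 2: bits[5:12] width=7 -> value=69 (bin 1000101); offset now 12 = byte 1 bit 4; 28 bits remain
Read 3: bits[12:21] width=9 -> value=348 (bin 101011100); offset now 21 = byte 2 bit 5; 19 bits remain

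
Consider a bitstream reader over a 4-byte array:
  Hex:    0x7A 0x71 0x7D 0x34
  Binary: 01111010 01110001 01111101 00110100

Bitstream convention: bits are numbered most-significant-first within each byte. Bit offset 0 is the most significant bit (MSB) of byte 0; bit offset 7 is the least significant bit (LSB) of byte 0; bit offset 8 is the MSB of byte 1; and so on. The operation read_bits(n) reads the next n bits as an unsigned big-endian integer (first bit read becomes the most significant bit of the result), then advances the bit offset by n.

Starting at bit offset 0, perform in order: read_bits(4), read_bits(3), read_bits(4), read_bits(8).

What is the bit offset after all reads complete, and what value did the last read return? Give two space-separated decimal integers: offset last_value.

Answer: 19 139

Derivation:
Read 1: bits[0:4] width=4 -> value=7 (bin 0111); offset now 4 = byte 0 bit 4; 28 bits remain
Read 2: bits[4:7] width=3 -> value=5 (bin 101); offset now 7 = byte 0 bit 7; 25 bits remain
Read 3: bits[7:11] width=4 -> value=3 (bin 0011); offset now 11 = byte 1 bit 3; 21 bits remain
Read 4: bits[11:19] width=8 -> value=139 (bin 10001011); offset now 19 = byte 2 bit 3; 13 bits remain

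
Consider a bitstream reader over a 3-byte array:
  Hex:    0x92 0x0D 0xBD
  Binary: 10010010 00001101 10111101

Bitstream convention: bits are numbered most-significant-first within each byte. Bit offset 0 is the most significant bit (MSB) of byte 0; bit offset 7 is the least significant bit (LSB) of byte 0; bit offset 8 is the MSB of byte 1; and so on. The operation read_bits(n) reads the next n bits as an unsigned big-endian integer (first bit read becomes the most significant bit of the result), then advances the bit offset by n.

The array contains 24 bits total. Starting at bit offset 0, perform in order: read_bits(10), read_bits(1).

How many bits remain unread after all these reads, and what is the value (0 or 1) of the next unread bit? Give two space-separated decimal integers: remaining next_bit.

Answer: 13 0

Derivation:
Read 1: bits[0:10] width=10 -> value=584 (bin 1001001000); offset now 10 = byte 1 bit 2; 14 bits remain
Read 2: bits[10:11] width=1 -> value=0 (bin 0); offset now 11 = byte 1 bit 3; 13 bits remain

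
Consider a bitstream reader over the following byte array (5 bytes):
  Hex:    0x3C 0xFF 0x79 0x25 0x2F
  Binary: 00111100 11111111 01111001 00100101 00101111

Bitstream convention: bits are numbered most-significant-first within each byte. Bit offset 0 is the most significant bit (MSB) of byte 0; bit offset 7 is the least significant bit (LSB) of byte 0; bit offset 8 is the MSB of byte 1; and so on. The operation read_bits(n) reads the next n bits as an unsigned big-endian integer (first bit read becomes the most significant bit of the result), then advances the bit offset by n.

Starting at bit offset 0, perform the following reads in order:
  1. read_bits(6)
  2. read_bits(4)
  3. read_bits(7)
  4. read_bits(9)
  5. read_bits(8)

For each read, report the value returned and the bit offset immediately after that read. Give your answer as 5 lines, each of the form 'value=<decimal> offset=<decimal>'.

Read 1: bits[0:6] width=6 -> value=15 (bin 001111); offset now 6 = byte 0 bit 6; 34 bits remain
Read 2: bits[6:10] width=4 -> value=3 (bin 0011); offset now 10 = byte 1 bit 2; 30 bits remain
Read 3: bits[10:17] width=7 -> value=126 (bin 1111110); offset now 17 = byte 2 bit 1; 23 bits remain
Read 4: bits[17:26] width=9 -> value=484 (bin 111100100); offset now 26 = byte 3 bit 2; 14 bits remain
Read 5: bits[26:34] width=8 -> value=148 (bin 10010100); offset now 34 = byte 4 bit 2; 6 bits remain

Answer: value=15 offset=6
value=3 offset=10
value=126 offset=17
value=484 offset=26
value=148 offset=34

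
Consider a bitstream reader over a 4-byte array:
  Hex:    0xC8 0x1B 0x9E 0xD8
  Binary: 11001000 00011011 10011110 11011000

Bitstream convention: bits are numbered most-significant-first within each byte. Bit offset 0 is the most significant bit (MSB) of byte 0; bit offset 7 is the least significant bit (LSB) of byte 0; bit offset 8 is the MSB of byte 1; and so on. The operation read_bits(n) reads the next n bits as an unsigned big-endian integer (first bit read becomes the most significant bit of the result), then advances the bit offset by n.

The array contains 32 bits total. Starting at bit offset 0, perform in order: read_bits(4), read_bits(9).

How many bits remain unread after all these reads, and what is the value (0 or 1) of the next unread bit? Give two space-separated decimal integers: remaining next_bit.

Read 1: bits[0:4] width=4 -> value=12 (bin 1100); offset now 4 = byte 0 bit 4; 28 bits remain
Read 2: bits[4:13] width=9 -> value=259 (bin 100000011); offset now 13 = byte 1 bit 5; 19 bits remain

Answer: 19 0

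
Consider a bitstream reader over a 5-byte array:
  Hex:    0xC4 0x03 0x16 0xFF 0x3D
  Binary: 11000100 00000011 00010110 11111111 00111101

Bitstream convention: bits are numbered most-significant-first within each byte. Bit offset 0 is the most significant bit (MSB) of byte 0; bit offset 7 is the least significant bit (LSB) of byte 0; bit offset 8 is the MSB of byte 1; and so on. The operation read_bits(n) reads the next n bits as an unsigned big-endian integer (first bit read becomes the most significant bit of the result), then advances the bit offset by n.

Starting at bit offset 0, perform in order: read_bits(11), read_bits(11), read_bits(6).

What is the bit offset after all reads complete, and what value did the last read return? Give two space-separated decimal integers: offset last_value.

Answer: 28 47

Derivation:
Read 1: bits[0:11] width=11 -> value=1568 (bin 11000100000); offset now 11 = byte 1 bit 3; 29 bits remain
Read 2: bits[11:22] width=11 -> value=197 (bin 00011000101); offset now 22 = byte 2 bit 6; 18 bits remain
Read 3: bits[22:28] width=6 -> value=47 (bin 101111); offset now 28 = byte 3 bit 4; 12 bits remain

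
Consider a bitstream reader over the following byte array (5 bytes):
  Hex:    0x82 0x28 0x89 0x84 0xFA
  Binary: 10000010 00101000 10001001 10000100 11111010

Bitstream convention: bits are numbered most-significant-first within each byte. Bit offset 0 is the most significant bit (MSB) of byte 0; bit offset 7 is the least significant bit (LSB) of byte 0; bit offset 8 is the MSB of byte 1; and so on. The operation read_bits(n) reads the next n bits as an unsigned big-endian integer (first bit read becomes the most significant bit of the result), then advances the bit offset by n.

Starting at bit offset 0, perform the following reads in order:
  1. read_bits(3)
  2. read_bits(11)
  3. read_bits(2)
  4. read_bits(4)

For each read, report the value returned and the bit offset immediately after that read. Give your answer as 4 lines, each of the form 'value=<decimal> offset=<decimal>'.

Read 1: bits[0:3] width=3 -> value=4 (bin 100); offset now 3 = byte 0 bit 3; 37 bits remain
Read 2: bits[3:14] width=11 -> value=138 (bin 00010001010); offset now 14 = byte 1 bit 6; 26 bits remain
Read 3: bits[14:16] width=2 -> value=0 (bin 00); offset now 16 = byte 2 bit 0; 24 bits remain
Read 4: bits[16:20] width=4 -> value=8 (bin 1000); offset now 20 = byte 2 bit 4; 20 bits remain

Answer: value=4 offset=3
value=138 offset=14
value=0 offset=16
value=8 offset=20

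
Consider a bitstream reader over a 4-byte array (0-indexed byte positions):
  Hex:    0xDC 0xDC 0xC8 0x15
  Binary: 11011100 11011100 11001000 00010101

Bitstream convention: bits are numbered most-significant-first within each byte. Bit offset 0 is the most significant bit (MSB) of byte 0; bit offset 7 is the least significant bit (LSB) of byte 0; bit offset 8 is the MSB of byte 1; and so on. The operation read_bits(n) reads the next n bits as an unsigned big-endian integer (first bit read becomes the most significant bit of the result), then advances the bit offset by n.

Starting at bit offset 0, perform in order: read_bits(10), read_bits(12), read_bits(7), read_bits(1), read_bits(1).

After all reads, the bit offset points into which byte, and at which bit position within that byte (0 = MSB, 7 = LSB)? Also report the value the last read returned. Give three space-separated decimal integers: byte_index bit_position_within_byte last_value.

Read 1: bits[0:10] width=10 -> value=883 (bin 1101110011); offset now 10 = byte 1 bit 2; 22 bits remain
Read 2: bits[10:22] width=12 -> value=1842 (bin 011100110010); offset now 22 = byte 2 bit 6; 10 bits remain
Read 3: bits[22:29] width=7 -> value=2 (bin 0000010); offset now 29 = byte 3 bit 5; 3 bits remain
Read 4: bits[29:30] width=1 -> value=1 (bin 1); offset now 30 = byte 3 bit 6; 2 bits remain
Read 5: bits[30:31] width=1 -> value=0 (bin 0); offset now 31 = byte 3 bit 7; 1 bits remain

Answer: 3 7 0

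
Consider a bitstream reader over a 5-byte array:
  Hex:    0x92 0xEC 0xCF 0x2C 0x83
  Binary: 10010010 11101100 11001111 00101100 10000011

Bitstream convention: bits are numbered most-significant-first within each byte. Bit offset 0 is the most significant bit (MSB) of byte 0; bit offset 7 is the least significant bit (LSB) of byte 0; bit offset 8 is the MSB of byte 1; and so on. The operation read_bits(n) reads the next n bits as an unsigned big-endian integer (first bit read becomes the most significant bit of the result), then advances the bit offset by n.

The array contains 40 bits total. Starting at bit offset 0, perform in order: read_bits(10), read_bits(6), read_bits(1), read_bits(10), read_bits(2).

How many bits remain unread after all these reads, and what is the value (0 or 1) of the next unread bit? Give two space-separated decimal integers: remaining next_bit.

Answer: 11 1

Derivation:
Read 1: bits[0:10] width=10 -> value=587 (bin 1001001011); offset now 10 = byte 1 bit 2; 30 bits remain
Read 2: bits[10:16] width=6 -> value=44 (bin 101100); offset now 16 = byte 2 bit 0; 24 bits remain
Read 3: bits[16:17] width=1 -> value=1 (bin 1); offset now 17 = byte 2 bit 1; 23 bits remain
Read 4: bits[17:27] width=10 -> value=633 (bin 1001111001); offset now 27 = byte 3 bit 3; 13 bits remain
Read 5: bits[27:29] width=2 -> value=1 (bin 01); offset now 29 = byte 3 bit 5; 11 bits remain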